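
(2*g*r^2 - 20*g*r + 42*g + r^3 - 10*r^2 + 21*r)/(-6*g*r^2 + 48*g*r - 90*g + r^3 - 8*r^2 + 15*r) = (2*g*r - 14*g + r^2 - 7*r)/(-6*g*r + 30*g + r^2 - 5*r)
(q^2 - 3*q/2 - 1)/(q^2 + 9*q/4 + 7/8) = 4*(q - 2)/(4*q + 7)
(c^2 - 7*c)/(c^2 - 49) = c/(c + 7)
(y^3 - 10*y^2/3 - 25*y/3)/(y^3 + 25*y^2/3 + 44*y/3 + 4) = y*(3*y^2 - 10*y - 25)/(3*y^3 + 25*y^2 + 44*y + 12)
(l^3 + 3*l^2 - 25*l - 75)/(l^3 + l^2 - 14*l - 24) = (l^2 - 25)/(l^2 - 2*l - 8)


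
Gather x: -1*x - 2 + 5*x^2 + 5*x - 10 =5*x^2 + 4*x - 12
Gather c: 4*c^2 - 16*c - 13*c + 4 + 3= 4*c^2 - 29*c + 7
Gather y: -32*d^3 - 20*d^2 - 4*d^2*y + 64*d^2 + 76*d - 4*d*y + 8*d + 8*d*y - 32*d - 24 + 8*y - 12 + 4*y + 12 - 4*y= -32*d^3 + 44*d^2 + 52*d + y*(-4*d^2 + 4*d + 8) - 24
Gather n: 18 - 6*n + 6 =24 - 6*n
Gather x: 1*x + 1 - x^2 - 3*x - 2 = -x^2 - 2*x - 1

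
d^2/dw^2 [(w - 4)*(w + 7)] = 2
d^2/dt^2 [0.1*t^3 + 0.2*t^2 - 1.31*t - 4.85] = 0.6*t + 0.4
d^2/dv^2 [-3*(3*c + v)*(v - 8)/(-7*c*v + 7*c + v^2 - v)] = 6*((3*c + v)*(v - 8)*(7*c - 2*v + 1)^2 + ((3*c + v)*(v - 8) - (3*c + v)*(7*c - 2*v + 1) - (v - 8)*(7*c - 2*v + 1))*(7*c*v - 7*c - v^2 + v) + (7*c*v - 7*c - v^2 + v)^2)/(7*c*v - 7*c - v^2 + v)^3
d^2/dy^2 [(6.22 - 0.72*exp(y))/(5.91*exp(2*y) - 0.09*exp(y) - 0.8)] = (-25.148232*exp(4*y) + 868.62816*exp(3*y) - 30.350214*exp(2*y) + 117.734862*exp(y) - 0.90864)*exp(y)/(206.425071*exp(6*y) - 9.430587*exp(5*y) - 83.683827*exp(4*y) + 2.552391*exp(3*y) + 11.32776*exp(2*y) - 0.1728*exp(y) - 0.512)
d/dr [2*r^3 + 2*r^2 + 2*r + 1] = 6*r^2 + 4*r + 2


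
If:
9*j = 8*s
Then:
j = 8*s/9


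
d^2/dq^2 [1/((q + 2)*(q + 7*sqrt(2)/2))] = 4*(4*(q + 2)^2 + 2*(q + 2)*(2*q + 7*sqrt(2)) + (2*q + 7*sqrt(2))^2)/((q + 2)^3*(2*q + 7*sqrt(2))^3)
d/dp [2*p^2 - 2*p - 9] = 4*p - 2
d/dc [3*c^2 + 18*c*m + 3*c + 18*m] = 6*c + 18*m + 3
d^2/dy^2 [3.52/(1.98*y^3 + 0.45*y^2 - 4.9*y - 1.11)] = (-(41.8176*y + 3.168)*(1.98*y^3 + 0.45*y^2 - 4.9*y - 1.11) + 3.52*(5.94*y^2 + 0.9*y - 4.9)*(11.88*y^2 + 1.8*y - 9.8))/(1.98*y^3 + 0.45*y^2 - 4.9*y - 1.11)^3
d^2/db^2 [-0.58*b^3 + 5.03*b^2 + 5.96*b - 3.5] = 10.06 - 3.48*b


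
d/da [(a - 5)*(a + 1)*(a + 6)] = 3*a^2 + 4*a - 29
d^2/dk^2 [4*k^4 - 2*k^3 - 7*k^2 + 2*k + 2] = 48*k^2 - 12*k - 14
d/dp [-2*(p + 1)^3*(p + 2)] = (-8*p - 14)*(p + 1)^2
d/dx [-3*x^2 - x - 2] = -6*x - 1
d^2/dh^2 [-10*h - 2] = 0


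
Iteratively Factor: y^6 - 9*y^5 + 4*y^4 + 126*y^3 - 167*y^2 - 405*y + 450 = (y - 5)*(y^5 - 4*y^4 - 16*y^3 + 46*y^2 + 63*y - 90) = (y - 5)^2*(y^4 + y^3 - 11*y^2 - 9*y + 18) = (y - 5)^2*(y + 3)*(y^3 - 2*y^2 - 5*y + 6) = (y - 5)^2*(y - 1)*(y + 3)*(y^2 - y - 6) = (y - 5)^2*(y - 1)*(y + 2)*(y + 3)*(y - 3)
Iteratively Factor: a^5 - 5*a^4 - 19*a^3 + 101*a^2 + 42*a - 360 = (a - 3)*(a^4 - 2*a^3 - 25*a^2 + 26*a + 120) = (a - 5)*(a - 3)*(a^3 + 3*a^2 - 10*a - 24) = (a - 5)*(a - 3)*(a + 4)*(a^2 - a - 6) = (a - 5)*(a - 3)^2*(a + 4)*(a + 2)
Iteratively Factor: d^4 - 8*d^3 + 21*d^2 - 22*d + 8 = (d - 1)*(d^3 - 7*d^2 + 14*d - 8) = (d - 4)*(d - 1)*(d^2 - 3*d + 2) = (d - 4)*(d - 2)*(d - 1)*(d - 1)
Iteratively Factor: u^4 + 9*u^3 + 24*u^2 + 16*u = (u + 4)*(u^3 + 5*u^2 + 4*u) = (u + 1)*(u + 4)*(u^2 + 4*u) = (u + 1)*(u + 4)^2*(u)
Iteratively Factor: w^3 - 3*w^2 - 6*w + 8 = (w + 2)*(w^2 - 5*w + 4) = (w - 4)*(w + 2)*(w - 1)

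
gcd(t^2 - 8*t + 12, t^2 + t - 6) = t - 2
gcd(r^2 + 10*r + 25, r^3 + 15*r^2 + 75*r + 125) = r^2 + 10*r + 25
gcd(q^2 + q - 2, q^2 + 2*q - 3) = q - 1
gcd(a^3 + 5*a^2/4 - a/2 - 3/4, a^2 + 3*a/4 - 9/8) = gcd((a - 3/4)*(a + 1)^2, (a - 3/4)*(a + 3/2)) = a - 3/4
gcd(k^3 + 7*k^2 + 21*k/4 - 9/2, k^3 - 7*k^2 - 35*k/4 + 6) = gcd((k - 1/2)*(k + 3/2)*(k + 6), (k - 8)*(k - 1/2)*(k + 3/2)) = k^2 + k - 3/4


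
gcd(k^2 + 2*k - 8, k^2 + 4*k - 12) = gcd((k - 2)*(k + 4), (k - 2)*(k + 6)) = k - 2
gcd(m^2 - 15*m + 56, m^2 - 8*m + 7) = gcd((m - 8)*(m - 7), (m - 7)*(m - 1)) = m - 7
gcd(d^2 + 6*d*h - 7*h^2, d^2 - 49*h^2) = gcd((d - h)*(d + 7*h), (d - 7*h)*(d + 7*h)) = d + 7*h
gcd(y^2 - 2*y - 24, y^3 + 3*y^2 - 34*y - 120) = y^2 - 2*y - 24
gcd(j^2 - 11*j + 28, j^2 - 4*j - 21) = j - 7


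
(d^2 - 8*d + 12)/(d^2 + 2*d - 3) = (d^2 - 8*d + 12)/(d^2 + 2*d - 3)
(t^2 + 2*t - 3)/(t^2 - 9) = (t - 1)/(t - 3)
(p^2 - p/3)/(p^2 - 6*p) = (p - 1/3)/(p - 6)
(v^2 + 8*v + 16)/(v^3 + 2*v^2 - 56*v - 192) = (v + 4)/(v^2 - 2*v - 48)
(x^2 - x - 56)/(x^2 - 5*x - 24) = (x + 7)/(x + 3)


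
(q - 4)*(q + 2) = q^2 - 2*q - 8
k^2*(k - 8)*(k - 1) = k^4 - 9*k^3 + 8*k^2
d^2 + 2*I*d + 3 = (d - I)*(d + 3*I)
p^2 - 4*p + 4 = (p - 2)^2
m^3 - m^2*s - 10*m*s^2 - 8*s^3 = (m - 4*s)*(m + s)*(m + 2*s)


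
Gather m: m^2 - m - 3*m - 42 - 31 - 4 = m^2 - 4*m - 77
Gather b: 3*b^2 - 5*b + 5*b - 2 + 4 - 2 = 3*b^2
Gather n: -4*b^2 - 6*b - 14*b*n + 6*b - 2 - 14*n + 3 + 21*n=-4*b^2 + n*(7 - 14*b) + 1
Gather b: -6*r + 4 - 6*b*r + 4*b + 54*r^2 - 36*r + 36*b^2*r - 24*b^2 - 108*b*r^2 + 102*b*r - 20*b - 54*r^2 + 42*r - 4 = b^2*(36*r - 24) + b*(-108*r^2 + 96*r - 16)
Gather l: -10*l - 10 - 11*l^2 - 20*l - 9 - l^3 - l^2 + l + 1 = -l^3 - 12*l^2 - 29*l - 18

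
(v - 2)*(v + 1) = v^2 - v - 2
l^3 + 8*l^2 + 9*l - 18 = (l - 1)*(l + 3)*(l + 6)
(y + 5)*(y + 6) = y^2 + 11*y + 30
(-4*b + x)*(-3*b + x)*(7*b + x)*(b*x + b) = 84*b^4*x + 84*b^4 - 37*b^3*x^2 - 37*b^3*x + b*x^4 + b*x^3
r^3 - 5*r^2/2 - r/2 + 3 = (r - 2)*(r - 3/2)*(r + 1)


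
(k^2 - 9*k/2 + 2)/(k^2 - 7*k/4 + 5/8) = 4*(k - 4)/(4*k - 5)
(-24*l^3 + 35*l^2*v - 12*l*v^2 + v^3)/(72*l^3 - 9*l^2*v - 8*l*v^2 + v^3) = (-l + v)/(3*l + v)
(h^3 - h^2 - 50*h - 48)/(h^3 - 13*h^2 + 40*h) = (h^2 + 7*h + 6)/(h*(h - 5))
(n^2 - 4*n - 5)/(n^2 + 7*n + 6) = (n - 5)/(n + 6)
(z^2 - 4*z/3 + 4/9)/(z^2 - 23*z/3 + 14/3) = (z - 2/3)/(z - 7)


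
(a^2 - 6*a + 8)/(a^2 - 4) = (a - 4)/(a + 2)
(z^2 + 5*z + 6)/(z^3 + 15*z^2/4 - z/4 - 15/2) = 4/(4*z - 5)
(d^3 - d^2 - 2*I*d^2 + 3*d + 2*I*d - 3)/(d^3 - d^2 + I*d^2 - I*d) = (d - 3*I)/d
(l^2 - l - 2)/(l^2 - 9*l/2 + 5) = 2*(l + 1)/(2*l - 5)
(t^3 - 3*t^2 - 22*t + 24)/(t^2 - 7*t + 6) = t + 4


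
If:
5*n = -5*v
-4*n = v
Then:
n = 0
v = 0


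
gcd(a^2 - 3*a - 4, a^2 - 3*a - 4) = a^2 - 3*a - 4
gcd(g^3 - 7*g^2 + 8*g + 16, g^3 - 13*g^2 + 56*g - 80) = g^2 - 8*g + 16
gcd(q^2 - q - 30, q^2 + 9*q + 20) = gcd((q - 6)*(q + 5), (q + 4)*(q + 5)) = q + 5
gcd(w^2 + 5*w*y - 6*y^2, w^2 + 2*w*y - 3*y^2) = -w + y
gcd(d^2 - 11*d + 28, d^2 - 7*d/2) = 1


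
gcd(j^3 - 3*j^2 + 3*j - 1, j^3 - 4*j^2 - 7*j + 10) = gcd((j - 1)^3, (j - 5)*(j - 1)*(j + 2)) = j - 1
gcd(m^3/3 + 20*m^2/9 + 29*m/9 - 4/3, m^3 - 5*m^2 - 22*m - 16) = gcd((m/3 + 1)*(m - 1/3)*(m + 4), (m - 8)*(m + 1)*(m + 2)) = 1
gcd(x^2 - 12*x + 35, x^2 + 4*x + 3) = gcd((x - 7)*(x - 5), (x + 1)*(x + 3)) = 1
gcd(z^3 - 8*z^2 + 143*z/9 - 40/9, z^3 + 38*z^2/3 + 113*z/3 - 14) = z - 1/3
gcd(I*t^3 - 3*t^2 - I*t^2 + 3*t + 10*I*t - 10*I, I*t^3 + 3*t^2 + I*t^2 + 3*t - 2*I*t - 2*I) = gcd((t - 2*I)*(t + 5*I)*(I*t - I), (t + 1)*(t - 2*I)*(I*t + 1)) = t - 2*I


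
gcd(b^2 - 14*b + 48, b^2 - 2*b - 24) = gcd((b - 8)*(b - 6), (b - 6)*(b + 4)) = b - 6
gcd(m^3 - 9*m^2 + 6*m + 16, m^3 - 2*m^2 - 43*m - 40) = m^2 - 7*m - 8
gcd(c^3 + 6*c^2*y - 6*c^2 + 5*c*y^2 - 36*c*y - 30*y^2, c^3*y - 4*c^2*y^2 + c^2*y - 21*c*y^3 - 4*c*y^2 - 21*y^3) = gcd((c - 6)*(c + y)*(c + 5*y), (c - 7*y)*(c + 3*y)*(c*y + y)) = 1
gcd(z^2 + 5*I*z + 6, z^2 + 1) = z - I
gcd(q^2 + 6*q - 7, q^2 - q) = q - 1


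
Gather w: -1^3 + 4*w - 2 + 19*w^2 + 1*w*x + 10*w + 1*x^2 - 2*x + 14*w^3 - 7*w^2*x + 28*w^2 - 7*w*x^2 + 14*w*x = 14*w^3 + w^2*(47 - 7*x) + w*(-7*x^2 + 15*x + 14) + x^2 - 2*x - 3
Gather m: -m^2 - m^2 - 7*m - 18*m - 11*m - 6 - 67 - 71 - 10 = -2*m^2 - 36*m - 154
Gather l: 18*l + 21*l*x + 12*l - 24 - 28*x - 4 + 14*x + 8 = l*(21*x + 30) - 14*x - 20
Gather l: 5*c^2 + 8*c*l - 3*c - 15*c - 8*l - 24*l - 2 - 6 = 5*c^2 - 18*c + l*(8*c - 32) - 8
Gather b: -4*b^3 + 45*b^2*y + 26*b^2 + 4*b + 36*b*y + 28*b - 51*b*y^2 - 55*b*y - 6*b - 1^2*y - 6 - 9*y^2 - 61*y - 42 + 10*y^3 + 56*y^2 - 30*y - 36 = -4*b^3 + b^2*(45*y + 26) + b*(-51*y^2 - 19*y + 26) + 10*y^3 + 47*y^2 - 92*y - 84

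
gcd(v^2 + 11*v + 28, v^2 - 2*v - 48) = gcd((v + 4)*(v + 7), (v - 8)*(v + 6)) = 1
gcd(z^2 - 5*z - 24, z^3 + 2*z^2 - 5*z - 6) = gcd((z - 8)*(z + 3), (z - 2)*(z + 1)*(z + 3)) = z + 3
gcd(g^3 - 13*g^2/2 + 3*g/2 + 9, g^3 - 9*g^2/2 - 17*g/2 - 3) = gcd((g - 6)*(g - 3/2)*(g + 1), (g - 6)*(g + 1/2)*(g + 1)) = g^2 - 5*g - 6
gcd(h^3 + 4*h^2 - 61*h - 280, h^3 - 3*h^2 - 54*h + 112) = h^2 - h - 56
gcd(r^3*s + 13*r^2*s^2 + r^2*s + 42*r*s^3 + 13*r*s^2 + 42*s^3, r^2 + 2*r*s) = 1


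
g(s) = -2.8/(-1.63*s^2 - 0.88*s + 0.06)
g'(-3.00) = 0.17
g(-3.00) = 0.23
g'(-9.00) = 0.01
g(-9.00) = 0.02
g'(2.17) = -0.25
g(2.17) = 0.29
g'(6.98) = -0.01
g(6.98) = 0.03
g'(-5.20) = 0.03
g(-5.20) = 0.07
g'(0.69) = -5.00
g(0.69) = 2.12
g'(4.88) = -0.03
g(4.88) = 0.07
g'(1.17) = -1.28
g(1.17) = 0.87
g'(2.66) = -0.14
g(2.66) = 0.20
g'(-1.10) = 8.50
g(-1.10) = 2.97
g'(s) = -2.8*(3.26*s + 0.88)/(-1.63*s^2 - 0.88*s + 0.06)^2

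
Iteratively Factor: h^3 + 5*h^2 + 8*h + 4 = (h + 2)*(h^2 + 3*h + 2) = (h + 2)^2*(h + 1)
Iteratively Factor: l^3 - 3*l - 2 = (l - 2)*(l^2 + 2*l + 1) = (l - 2)*(l + 1)*(l + 1)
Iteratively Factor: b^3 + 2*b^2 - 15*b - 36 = (b + 3)*(b^2 - b - 12) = (b + 3)^2*(b - 4)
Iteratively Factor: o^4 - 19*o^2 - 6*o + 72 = (o - 2)*(o^3 + 2*o^2 - 15*o - 36) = (o - 2)*(o + 3)*(o^2 - o - 12) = (o - 4)*(o - 2)*(o + 3)*(o + 3)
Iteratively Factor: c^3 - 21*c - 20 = (c + 4)*(c^2 - 4*c - 5) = (c - 5)*(c + 4)*(c + 1)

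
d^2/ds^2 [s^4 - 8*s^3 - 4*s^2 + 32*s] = 12*s^2 - 48*s - 8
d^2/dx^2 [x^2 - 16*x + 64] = 2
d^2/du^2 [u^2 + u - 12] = 2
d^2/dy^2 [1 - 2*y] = 0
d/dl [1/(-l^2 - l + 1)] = (2*l + 1)/(l^2 + l - 1)^2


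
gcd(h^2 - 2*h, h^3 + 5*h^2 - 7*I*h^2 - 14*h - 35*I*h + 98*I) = h - 2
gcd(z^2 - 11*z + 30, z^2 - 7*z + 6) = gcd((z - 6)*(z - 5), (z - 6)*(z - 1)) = z - 6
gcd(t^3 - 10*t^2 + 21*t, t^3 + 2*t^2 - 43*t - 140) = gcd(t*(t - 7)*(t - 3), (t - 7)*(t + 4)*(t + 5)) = t - 7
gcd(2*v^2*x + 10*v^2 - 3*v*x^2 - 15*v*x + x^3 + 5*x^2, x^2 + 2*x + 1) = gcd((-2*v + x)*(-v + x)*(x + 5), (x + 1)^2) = 1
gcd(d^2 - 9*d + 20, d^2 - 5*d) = d - 5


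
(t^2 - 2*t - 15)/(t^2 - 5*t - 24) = (t - 5)/(t - 8)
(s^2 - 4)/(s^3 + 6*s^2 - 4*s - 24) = 1/(s + 6)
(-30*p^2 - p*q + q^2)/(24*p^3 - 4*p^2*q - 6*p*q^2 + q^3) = (-5*p - q)/(4*p^2 - q^2)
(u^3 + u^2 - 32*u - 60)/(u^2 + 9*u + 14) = (u^2 - u - 30)/(u + 7)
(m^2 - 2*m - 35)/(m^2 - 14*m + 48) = (m^2 - 2*m - 35)/(m^2 - 14*m + 48)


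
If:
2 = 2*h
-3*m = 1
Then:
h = 1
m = -1/3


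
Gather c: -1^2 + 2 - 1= 0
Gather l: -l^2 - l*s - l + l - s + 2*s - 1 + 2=-l^2 - l*s + s + 1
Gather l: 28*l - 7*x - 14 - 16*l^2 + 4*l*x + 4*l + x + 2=-16*l^2 + l*(4*x + 32) - 6*x - 12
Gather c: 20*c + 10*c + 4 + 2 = 30*c + 6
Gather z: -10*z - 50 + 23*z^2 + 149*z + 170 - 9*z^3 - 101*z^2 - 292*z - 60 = -9*z^3 - 78*z^2 - 153*z + 60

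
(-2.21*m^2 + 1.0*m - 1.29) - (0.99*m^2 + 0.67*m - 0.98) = -3.2*m^2 + 0.33*m - 0.31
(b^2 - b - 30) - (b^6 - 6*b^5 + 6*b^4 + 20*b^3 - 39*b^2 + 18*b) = -b^6 + 6*b^5 - 6*b^4 - 20*b^3 + 40*b^2 - 19*b - 30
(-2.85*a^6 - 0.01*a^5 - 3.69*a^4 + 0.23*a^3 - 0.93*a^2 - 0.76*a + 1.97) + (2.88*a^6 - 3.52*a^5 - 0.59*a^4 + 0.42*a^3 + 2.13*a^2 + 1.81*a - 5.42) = 0.0299999999999998*a^6 - 3.53*a^5 - 4.28*a^4 + 0.65*a^3 + 1.2*a^2 + 1.05*a - 3.45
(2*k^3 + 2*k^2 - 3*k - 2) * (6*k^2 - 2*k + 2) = 12*k^5 + 8*k^4 - 18*k^3 - 2*k^2 - 2*k - 4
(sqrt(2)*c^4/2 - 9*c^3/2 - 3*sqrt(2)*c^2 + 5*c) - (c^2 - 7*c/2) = sqrt(2)*c^4/2 - 9*c^3/2 - 3*sqrt(2)*c^2 - c^2 + 17*c/2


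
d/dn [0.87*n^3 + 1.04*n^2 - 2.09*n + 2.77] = 2.61*n^2 + 2.08*n - 2.09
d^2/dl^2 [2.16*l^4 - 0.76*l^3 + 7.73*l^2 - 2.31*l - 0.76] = 25.92*l^2 - 4.56*l + 15.46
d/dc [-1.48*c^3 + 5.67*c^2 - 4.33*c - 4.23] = -4.44*c^2 + 11.34*c - 4.33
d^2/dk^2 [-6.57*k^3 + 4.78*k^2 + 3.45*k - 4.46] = 9.56 - 39.42*k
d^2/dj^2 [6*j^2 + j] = 12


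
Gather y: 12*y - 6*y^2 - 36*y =-6*y^2 - 24*y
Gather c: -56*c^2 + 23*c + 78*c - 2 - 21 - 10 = -56*c^2 + 101*c - 33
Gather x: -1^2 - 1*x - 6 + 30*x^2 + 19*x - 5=30*x^2 + 18*x - 12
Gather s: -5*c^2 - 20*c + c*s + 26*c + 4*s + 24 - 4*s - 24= -5*c^2 + c*s + 6*c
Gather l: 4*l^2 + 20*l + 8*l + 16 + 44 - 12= 4*l^2 + 28*l + 48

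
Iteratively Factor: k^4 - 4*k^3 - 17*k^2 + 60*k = (k)*(k^3 - 4*k^2 - 17*k + 60) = k*(k - 3)*(k^2 - k - 20) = k*(k - 3)*(k + 4)*(k - 5)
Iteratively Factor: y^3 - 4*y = (y - 2)*(y^2 + 2*y) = y*(y - 2)*(y + 2)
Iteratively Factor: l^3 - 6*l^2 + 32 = (l - 4)*(l^2 - 2*l - 8) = (l - 4)^2*(l + 2)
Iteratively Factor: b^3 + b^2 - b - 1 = (b + 1)*(b^2 - 1) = (b + 1)^2*(b - 1)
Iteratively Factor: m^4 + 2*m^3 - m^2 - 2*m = (m)*(m^3 + 2*m^2 - m - 2) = m*(m - 1)*(m^2 + 3*m + 2) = m*(m - 1)*(m + 2)*(m + 1)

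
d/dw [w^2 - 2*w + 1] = 2*w - 2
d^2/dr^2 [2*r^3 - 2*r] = 12*r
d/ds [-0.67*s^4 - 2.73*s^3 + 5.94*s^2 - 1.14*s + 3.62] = -2.68*s^3 - 8.19*s^2 + 11.88*s - 1.14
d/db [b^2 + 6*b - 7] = 2*b + 6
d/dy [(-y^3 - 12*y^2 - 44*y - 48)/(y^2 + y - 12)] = (-y^2 + 6*y + 36)/(y^2 - 6*y + 9)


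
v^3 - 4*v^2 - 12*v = v*(v - 6)*(v + 2)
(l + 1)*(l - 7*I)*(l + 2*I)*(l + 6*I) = l^4 + l^3 + I*l^3 + 44*l^2 + I*l^2 + 44*l + 84*I*l + 84*I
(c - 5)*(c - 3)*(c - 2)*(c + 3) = c^4 - 7*c^3 + c^2 + 63*c - 90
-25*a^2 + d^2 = (-5*a + d)*(5*a + d)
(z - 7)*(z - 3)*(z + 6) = z^3 - 4*z^2 - 39*z + 126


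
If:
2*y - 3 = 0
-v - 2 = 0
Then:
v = -2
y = 3/2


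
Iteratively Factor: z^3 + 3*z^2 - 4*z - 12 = (z - 2)*(z^2 + 5*z + 6) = (z - 2)*(z + 3)*(z + 2)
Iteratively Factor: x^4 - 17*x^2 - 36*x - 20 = (x + 1)*(x^3 - x^2 - 16*x - 20) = (x + 1)*(x + 2)*(x^2 - 3*x - 10) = (x + 1)*(x + 2)^2*(x - 5)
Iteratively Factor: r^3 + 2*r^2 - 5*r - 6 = (r - 2)*(r^2 + 4*r + 3) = (r - 2)*(r + 3)*(r + 1)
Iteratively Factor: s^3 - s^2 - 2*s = (s + 1)*(s^2 - 2*s) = s*(s + 1)*(s - 2)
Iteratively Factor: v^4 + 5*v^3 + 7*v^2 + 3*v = (v + 3)*(v^3 + 2*v^2 + v) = (v + 1)*(v + 3)*(v^2 + v) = (v + 1)^2*(v + 3)*(v)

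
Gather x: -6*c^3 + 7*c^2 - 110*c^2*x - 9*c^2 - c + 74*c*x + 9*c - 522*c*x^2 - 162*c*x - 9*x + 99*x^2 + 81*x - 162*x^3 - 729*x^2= -6*c^3 - 2*c^2 + 8*c - 162*x^3 + x^2*(-522*c - 630) + x*(-110*c^2 - 88*c + 72)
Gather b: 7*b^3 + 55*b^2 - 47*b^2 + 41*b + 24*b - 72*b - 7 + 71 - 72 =7*b^3 + 8*b^2 - 7*b - 8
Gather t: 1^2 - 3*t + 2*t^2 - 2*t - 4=2*t^2 - 5*t - 3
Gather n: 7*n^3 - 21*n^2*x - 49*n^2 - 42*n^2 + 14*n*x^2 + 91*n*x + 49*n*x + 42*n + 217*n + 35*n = 7*n^3 + n^2*(-21*x - 91) + n*(14*x^2 + 140*x + 294)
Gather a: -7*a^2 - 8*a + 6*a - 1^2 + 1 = -7*a^2 - 2*a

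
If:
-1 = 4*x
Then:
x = -1/4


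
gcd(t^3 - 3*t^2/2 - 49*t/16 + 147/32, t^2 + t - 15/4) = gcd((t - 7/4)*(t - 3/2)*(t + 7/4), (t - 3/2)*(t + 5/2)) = t - 3/2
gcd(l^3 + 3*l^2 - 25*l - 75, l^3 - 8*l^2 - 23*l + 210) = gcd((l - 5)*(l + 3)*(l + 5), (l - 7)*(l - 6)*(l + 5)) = l + 5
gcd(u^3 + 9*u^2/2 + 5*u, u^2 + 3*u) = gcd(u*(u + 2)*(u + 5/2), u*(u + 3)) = u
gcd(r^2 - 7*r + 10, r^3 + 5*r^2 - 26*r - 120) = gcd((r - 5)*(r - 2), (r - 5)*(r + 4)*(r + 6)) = r - 5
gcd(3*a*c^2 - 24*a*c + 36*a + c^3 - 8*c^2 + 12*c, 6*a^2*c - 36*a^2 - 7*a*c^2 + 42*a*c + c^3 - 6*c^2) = c - 6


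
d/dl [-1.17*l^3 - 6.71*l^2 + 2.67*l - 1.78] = -3.51*l^2 - 13.42*l + 2.67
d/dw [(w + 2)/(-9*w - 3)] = 5/(3*(9*w^2 + 6*w + 1))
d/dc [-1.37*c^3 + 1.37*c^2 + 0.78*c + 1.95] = -4.11*c^2 + 2.74*c + 0.78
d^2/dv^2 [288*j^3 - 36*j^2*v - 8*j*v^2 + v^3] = -16*j + 6*v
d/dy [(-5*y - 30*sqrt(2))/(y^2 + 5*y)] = 5*(-y*(y + 5) + (y + 6*sqrt(2))*(2*y + 5))/(y^2*(y + 5)^2)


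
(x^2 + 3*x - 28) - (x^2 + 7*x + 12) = -4*x - 40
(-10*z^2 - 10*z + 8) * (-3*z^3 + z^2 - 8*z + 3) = 30*z^5 + 20*z^4 + 46*z^3 + 58*z^2 - 94*z + 24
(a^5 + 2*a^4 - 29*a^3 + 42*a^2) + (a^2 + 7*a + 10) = a^5 + 2*a^4 - 29*a^3 + 43*a^2 + 7*a + 10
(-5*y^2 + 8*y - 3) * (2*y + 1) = -10*y^3 + 11*y^2 + 2*y - 3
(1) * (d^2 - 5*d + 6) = d^2 - 5*d + 6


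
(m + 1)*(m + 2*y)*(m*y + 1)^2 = m^4*y^2 + 2*m^3*y^3 + m^3*y^2 + 2*m^3*y + 2*m^2*y^3 + 4*m^2*y^2 + 2*m^2*y + m^2 + 4*m*y^2 + 2*m*y + m + 2*y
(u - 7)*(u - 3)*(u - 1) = u^3 - 11*u^2 + 31*u - 21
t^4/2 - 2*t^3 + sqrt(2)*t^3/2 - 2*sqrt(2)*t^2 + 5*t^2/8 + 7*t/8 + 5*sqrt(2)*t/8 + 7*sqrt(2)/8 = (t/2 + sqrt(2)/2)*(t - 7/2)*(t - 1)*(t + 1/2)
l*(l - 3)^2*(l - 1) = l^4 - 7*l^3 + 15*l^2 - 9*l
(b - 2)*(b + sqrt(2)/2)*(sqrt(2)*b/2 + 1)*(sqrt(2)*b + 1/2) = b^4 - 2*b^3 + 7*sqrt(2)*b^3/4 - 7*sqrt(2)*b^2/2 + 7*b^2/4 - 7*b/2 + sqrt(2)*b/4 - sqrt(2)/2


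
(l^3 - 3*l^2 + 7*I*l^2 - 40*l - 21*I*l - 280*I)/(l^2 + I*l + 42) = (l^2 - 3*l - 40)/(l - 6*I)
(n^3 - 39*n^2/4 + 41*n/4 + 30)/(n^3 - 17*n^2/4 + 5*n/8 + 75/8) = 2*(n - 8)/(2*n - 5)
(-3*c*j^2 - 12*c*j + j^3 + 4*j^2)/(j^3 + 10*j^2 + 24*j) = (-3*c + j)/(j + 6)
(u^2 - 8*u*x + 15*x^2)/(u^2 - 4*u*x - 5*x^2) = (u - 3*x)/(u + x)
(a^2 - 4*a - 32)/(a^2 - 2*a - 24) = (a - 8)/(a - 6)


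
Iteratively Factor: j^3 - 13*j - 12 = (j + 1)*(j^2 - j - 12) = (j + 1)*(j + 3)*(j - 4)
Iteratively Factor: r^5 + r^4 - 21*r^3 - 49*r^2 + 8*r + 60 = (r + 2)*(r^4 - r^3 - 19*r^2 - 11*r + 30) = (r + 2)*(r + 3)*(r^3 - 4*r^2 - 7*r + 10) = (r - 5)*(r + 2)*(r + 3)*(r^2 + r - 2) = (r - 5)*(r + 2)^2*(r + 3)*(r - 1)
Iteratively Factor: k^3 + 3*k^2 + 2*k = (k + 1)*(k^2 + 2*k) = k*(k + 1)*(k + 2)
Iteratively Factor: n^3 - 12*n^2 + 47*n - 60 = (n - 5)*(n^2 - 7*n + 12) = (n - 5)*(n - 3)*(n - 4)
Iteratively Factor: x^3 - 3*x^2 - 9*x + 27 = (x - 3)*(x^2 - 9) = (x - 3)^2*(x + 3)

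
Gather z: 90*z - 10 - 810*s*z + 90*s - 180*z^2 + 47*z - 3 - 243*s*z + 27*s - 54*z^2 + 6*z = 117*s - 234*z^2 + z*(143 - 1053*s) - 13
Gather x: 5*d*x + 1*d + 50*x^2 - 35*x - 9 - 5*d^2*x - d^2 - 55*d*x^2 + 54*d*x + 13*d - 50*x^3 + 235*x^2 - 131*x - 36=-d^2 + 14*d - 50*x^3 + x^2*(285 - 55*d) + x*(-5*d^2 + 59*d - 166) - 45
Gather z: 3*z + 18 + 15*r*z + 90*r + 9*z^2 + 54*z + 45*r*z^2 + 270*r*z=90*r + z^2*(45*r + 9) + z*(285*r + 57) + 18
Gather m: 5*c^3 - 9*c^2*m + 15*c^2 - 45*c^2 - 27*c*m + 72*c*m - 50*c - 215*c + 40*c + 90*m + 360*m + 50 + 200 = 5*c^3 - 30*c^2 - 225*c + m*(-9*c^2 + 45*c + 450) + 250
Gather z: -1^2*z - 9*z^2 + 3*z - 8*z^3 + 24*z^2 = -8*z^3 + 15*z^2 + 2*z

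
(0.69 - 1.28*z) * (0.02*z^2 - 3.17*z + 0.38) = -0.0256*z^3 + 4.0714*z^2 - 2.6737*z + 0.2622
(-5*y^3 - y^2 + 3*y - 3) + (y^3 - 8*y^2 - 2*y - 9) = -4*y^3 - 9*y^2 + y - 12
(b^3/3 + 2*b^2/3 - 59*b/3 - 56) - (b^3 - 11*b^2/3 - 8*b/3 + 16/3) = -2*b^3/3 + 13*b^2/3 - 17*b - 184/3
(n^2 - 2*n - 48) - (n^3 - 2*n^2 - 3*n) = -n^3 + 3*n^2 + n - 48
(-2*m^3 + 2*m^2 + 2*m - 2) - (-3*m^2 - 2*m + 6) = -2*m^3 + 5*m^2 + 4*m - 8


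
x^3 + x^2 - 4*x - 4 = (x - 2)*(x + 1)*(x + 2)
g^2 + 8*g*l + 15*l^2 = (g + 3*l)*(g + 5*l)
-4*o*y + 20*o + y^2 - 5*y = (-4*o + y)*(y - 5)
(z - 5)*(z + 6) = z^2 + z - 30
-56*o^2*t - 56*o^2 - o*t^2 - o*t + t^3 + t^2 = (-8*o + t)*(7*o + t)*(t + 1)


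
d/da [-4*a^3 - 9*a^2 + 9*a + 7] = -12*a^2 - 18*a + 9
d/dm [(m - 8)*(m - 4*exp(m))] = m - (m - 8)*(4*exp(m) - 1) - 4*exp(m)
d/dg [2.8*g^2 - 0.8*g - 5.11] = 5.6*g - 0.8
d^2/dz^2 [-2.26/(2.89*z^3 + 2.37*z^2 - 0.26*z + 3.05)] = ((39.1884*z + 10.7124)*(2.89*z^3 + 2.37*z^2 - 0.26*z + 3.05) - 2.26*(8.67*z^2 + 4.74*z - 0.26)*(17.34*z^2 + 9.48*z - 0.52))/(2.89*z^3 + 2.37*z^2 - 0.26*z + 3.05)^3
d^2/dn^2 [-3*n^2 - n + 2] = -6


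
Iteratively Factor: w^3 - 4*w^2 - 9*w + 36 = (w - 4)*(w^2 - 9) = (w - 4)*(w + 3)*(w - 3)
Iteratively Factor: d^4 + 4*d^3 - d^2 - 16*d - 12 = (d + 3)*(d^3 + d^2 - 4*d - 4) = (d + 1)*(d + 3)*(d^2 - 4) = (d - 2)*(d + 1)*(d + 3)*(d + 2)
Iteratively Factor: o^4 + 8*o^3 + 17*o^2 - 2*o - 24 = (o + 4)*(o^3 + 4*o^2 + o - 6) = (o - 1)*(o + 4)*(o^2 + 5*o + 6) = (o - 1)*(o + 2)*(o + 4)*(o + 3)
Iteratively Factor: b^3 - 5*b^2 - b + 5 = (b - 5)*(b^2 - 1) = (b - 5)*(b - 1)*(b + 1)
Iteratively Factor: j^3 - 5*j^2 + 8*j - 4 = (j - 2)*(j^2 - 3*j + 2) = (j - 2)*(j - 1)*(j - 2)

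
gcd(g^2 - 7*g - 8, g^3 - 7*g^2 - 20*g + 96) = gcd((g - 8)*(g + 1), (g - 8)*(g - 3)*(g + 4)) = g - 8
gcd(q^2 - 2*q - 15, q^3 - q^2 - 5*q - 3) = 1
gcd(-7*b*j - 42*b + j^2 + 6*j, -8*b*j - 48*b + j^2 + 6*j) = j + 6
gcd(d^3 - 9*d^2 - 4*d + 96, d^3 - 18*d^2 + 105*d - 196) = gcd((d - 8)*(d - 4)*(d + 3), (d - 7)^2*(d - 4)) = d - 4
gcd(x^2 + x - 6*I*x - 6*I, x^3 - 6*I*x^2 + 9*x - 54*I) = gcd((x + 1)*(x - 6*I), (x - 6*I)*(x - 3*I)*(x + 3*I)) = x - 6*I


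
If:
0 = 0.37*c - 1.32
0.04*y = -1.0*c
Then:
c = 3.57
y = -89.19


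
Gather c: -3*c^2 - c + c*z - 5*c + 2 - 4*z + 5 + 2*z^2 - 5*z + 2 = -3*c^2 + c*(z - 6) + 2*z^2 - 9*z + 9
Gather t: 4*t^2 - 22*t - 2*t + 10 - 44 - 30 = 4*t^2 - 24*t - 64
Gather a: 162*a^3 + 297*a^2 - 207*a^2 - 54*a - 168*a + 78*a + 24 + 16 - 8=162*a^3 + 90*a^2 - 144*a + 32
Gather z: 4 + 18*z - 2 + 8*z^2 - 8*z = 8*z^2 + 10*z + 2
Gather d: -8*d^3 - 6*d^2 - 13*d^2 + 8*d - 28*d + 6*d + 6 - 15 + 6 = -8*d^3 - 19*d^2 - 14*d - 3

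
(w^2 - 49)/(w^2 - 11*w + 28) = (w + 7)/(w - 4)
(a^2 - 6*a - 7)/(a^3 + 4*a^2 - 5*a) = (a^2 - 6*a - 7)/(a*(a^2 + 4*a - 5))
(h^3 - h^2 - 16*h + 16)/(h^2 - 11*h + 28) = (h^2 + 3*h - 4)/(h - 7)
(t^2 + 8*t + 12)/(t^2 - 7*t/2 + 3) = 2*(t^2 + 8*t + 12)/(2*t^2 - 7*t + 6)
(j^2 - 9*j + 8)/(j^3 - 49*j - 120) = (j - 1)/(j^2 + 8*j + 15)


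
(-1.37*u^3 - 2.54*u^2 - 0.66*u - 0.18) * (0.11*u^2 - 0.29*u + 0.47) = -0.1507*u^5 + 0.1179*u^4 + 0.0200999999999999*u^3 - 1.0222*u^2 - 0.258*u - 0.0846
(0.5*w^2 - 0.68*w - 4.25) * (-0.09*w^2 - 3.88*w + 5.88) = -0.045*w^4 - 1.8788*w^3 + 5.9609*w^2 + 12.4916*w - 24.99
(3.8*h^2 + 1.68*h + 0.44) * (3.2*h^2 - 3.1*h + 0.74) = 12.16*h^4 - 6.404*h^3 - 0.988*h^2 - 0.1208*h + 0.3256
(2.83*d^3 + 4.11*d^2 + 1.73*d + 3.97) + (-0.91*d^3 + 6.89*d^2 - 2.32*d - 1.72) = 1.92*d^3 + 11.0*d^2 - 0.59*d + 2.25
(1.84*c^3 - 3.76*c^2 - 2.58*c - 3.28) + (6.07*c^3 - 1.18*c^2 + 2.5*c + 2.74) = 7.91*c^3 - 4.94*c^2 - 0.0800000000000001*c - 0.54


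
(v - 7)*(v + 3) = v^2 - 4*v - 21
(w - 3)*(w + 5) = w^2 + 2*w - 15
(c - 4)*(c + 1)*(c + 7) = c^3 + 4*c^2 - 25*c - 28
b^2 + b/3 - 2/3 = (b - 2/3)*(b + 1)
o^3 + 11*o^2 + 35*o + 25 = (o + 1)*(o + 5)^2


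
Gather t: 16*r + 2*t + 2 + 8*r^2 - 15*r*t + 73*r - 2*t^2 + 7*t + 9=8*r^2 + 89*r - 2*t^2 + t*(9 - 15*r) + 11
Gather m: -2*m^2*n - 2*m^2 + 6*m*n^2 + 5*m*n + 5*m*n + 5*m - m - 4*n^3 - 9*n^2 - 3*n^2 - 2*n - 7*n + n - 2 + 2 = m^2*(-2*n - 2) + m*(6*n^2 + 10*n + 4) - 4*n^3 - 12*n^2 - 8*n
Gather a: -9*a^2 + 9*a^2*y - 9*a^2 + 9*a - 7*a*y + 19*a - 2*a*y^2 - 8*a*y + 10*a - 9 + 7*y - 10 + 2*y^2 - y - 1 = a^2*(9*y - 18) + a*(-2*y^2 - 15*y + 38) + 2*y^2 + 6*y - 20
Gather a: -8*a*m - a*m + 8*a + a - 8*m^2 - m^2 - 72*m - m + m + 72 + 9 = a*(9 - 9*m) - 9*m^2 - 72*m + 81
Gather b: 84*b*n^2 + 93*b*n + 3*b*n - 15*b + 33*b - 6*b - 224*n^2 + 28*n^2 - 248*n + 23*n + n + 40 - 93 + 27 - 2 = b*(84*n^2 + 96*n + 12) - 196*n^2 - 224*n - 28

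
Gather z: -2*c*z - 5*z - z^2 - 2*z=-z^2 + z*(-2*c - 7)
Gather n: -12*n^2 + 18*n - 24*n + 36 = -12*n^2 - 6*n + 36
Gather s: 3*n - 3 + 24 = 3*n + 21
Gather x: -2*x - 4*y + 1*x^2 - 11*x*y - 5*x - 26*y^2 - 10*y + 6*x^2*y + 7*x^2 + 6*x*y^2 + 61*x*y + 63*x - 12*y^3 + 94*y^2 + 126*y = x^2*(6*y + 8) + x*(6*y^2 + 50*y + 56) - 12*y^3 + 68*y^2 + 112*y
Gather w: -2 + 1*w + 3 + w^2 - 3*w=w^2 - 2*w + 1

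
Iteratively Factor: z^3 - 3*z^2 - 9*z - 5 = (z + 1)*(z^2 - 4*z - 5) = (z - 5)*(z + 1)*(z + 1)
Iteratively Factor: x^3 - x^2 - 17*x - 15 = (x - 5)*(x^2 + 4*x + 3) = (x - 5)*(x + 1)*(x + 3)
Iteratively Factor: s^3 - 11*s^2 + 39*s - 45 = (s - 5)*(s^2 - 6*s + 9) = (s - 5)*(s - 3)*(s - 3)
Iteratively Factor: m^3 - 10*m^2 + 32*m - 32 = (m - 4)*(m^2 - 6*m + 8) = (m - 4)*(m - 2)*(m - 4)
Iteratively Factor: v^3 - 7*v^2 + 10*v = (v)*(v^2 - 7*v + 10) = v*(v - 2)*(v - 5)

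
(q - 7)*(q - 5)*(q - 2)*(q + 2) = q^4 - 12*q^3 + 31*q^2 + 48*q - 140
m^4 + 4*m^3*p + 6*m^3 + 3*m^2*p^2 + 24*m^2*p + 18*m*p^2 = m*(m + 6)*(m + p)*(m + 3*p)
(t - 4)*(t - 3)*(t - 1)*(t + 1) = t^4 - 7*t^3 + 11*t^2 + 7*t - 12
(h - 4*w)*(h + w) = h^2 - 3*h*w - 4*w^2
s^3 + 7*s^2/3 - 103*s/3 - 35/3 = (s - 5)*(s + 1/3)*(s + 7)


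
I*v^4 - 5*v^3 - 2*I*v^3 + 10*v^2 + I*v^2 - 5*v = v*(v - 1)*(v + 5*I)*(I*v - I)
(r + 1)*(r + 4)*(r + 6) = r^3 + 11*r^2 + 34*r + 24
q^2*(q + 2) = q^3 + 2*q^2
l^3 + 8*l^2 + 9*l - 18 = (l - 1)*(l + 3)*(l + 6)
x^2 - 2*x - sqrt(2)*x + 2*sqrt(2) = (x - 2)*(x - sqrt(2))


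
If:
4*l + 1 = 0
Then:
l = -1/4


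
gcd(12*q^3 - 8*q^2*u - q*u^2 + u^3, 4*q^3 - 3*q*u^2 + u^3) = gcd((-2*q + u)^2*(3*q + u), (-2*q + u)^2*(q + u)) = 4*q^2 - 4*q*u + u^2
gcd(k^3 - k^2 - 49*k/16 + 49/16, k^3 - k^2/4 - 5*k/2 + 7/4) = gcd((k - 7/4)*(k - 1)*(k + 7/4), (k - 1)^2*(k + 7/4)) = k^2 + 3*k/4 - 7/4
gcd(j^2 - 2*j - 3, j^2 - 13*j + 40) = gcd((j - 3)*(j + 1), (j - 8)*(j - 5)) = 1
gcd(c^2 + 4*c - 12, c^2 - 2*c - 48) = c + 6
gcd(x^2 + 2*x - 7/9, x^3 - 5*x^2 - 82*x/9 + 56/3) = x + 7/3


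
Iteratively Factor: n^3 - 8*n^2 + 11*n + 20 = (n - 4)*(n^2 - 4*n - 5) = (n - 4)*(n + 1)*(n - 5)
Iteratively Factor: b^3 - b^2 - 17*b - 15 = (b + 1)*(b^2 - 2*b - 15) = (b + 1)*(b + 3)*(b - 5)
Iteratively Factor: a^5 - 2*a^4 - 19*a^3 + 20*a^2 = (a)*(a^4 - 2*a^3 - 19*a^2 + 20*a) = a*(a - 1)*(a^3 - a^2 - 20*a) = a^2*(a - 1)*(a^2 - a - 20) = a^2*(a - 1)*(a + 4)*(a - 5)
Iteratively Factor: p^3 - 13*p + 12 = (p - 1)*(p^2 + p - 12) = (p - 1)*(p + 4)*(p - 3)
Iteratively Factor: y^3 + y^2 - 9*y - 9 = (y + 3)*(y^2 - 2*y - 3) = (y + 1)*(y + 3)*(y - 3)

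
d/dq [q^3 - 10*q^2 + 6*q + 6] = 3*q^2 - 20*q + 6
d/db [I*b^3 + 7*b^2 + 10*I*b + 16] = 3*I*b^2 + 14*b + 10*I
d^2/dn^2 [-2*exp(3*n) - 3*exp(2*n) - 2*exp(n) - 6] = (-18*exp(2*n) - 12*exp(n) - 2)*exp(n)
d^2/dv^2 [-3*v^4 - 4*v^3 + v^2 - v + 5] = -36*v^2 - 24*v + 2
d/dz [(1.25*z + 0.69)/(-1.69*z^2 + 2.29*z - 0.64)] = (2.1125*z^2 + 2.3322*z - 2.3801)/(2.8561*z^4 - 7.7402*z^3 + 7.4073*z^2 - 2.9312*z + 0.4096)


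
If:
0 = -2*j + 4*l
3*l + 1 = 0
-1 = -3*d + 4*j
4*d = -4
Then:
No Solution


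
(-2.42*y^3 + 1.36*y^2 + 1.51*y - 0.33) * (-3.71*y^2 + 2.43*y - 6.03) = 8.9782*y^5 - 10.9262*y^4 + 12.2953*y^3 - 3.3072*y^2 - 9.9072*y + 1.9899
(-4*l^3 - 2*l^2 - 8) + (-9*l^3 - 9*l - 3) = -13*l^3 - 2*l^2 - 9*l - 11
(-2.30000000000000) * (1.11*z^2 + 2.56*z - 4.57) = -2.553*z^2 - 5.888*z + 10.511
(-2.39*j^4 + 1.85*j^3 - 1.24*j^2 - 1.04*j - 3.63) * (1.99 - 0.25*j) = 0.5975*j^5 - 5.2186*j^4 + 3.9915*j^3 - 2.2076*j^2 - 1.1621*j - 7.2237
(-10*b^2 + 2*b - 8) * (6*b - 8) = -60*b^3 + 92*b^2 - 64*b + 64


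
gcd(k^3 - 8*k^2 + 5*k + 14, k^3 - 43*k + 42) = 1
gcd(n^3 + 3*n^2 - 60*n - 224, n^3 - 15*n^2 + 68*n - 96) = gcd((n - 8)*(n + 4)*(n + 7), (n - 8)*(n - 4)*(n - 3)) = n - 8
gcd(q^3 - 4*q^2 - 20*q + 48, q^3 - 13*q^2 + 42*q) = q - 6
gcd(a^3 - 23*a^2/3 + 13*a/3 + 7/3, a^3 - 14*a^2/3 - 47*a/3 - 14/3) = a^2 - 20*a/3 - 7/3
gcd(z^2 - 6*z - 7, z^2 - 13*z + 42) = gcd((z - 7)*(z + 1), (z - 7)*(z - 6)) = z - 7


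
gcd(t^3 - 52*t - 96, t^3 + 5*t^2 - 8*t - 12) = t + 6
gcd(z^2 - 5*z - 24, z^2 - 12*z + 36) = 1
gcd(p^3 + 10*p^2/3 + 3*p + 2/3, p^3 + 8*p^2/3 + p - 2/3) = p^2 + 3*p + 2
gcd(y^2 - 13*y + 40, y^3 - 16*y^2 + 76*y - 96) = y - 8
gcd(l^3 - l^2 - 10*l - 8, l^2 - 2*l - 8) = l^2 - 2*l - 8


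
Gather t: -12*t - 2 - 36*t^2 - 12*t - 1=-36*t^2 - 24*t - 3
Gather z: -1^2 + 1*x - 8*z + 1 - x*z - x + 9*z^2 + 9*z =9*z^2 + z*(1 - x)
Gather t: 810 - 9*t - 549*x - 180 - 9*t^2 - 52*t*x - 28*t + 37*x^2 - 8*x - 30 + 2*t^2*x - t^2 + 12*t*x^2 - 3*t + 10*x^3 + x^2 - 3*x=t^2*(2*x - 10) + t*(12*x^2 - 52*x - 40) + 10*x^3 + 38*x^2 - 560*x + 600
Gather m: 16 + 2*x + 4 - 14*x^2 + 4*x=-14*x^2 + 6*x + 20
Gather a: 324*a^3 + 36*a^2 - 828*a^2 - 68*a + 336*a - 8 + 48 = 324*a^3 - 792*a^2 + 268*a + 40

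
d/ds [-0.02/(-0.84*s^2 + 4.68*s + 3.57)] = (0.0936 - 0.0336*s)/(-0.84*s^2 + 4.68*s + 3.57)^2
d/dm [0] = 0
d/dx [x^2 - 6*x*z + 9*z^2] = 2*x - 6*z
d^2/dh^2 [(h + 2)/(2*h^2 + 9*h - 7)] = 2*((h + 2)*(4*h + 9)^2 - (6*h + 13)*(2*h^2 + 9*h - 7))/(2*h^2 + 9*h - 7)^3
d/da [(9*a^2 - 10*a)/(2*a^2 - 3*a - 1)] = (-7*a^2 - 18*a + 10)/(4*a^4 - 12*a^3 + 5*a^2 + 6*a + 1)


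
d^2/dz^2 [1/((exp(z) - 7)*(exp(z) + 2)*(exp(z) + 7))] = (9*exp(5*z) + 22*exp(4*z) - 82*exp(3*z) + 588*exp(2*z) + 3185*exp(z) - 4802)*exp(z)/(exp(9*z) + 6*exp(8*z) - 135*exp(7*z) - 874*exp(6*z) + 5439*exp(5*z) + 42042*exp(4*z) - 31213*exp(3*z) - 648270*exp(2*z) - 1411788*exp(z) - 941192)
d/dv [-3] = 0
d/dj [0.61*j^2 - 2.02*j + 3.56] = 1.22*j - 2.02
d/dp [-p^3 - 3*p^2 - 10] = 3*p*(-p - 2)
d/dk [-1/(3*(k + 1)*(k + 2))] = (2*k + 3)/(3*(k + 1)^2*(k + 2)^2)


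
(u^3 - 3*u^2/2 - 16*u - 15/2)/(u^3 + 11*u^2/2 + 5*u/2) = (u^2 - 2*u - 15)/(u*(u + 5))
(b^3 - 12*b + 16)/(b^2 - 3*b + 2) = (b^2 + 2*b - 8)/(b - 1)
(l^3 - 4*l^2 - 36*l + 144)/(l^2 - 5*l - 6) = (l^2 + 2*l - 24)/(l + 1)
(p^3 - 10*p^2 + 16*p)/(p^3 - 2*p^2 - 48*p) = (p - 2)/(p + 6)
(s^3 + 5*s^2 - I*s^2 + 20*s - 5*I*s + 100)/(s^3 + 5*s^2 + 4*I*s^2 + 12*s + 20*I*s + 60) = (s^2 - I*s + 20)/(s^2 + 4*I*s + 12)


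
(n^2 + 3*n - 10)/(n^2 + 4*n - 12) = (n + 5)/(n + 6)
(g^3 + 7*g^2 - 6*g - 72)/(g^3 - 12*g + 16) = (g^2 + 3*g - 18)/(g^2 - 4*g + 4)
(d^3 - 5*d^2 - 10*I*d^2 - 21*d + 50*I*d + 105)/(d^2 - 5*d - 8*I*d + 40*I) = (d^2 - 10*I*d - 21)/(d - 8*I)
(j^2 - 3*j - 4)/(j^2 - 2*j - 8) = (j + 1)/(j + 2)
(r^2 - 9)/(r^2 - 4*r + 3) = (r + 3)/(r - 1)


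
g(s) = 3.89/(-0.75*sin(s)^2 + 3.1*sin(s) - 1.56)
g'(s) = 3.89*(1.5*sin(s)*cos(s) - 3.1*cos(s))/(-0.75*sin(s)^2 + 3.1*sin(s) - 1.56)^2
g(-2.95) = -1.79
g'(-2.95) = 2.73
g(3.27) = -1.98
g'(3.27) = 3.28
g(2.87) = -4.97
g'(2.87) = 16.52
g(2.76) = -7.63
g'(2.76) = 35.33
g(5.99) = -1.54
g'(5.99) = -2.07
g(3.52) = -1.39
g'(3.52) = 1.68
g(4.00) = -0.90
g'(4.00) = 0.57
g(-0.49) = -1.22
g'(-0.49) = -1.29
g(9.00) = -9.49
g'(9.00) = 52.38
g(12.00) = -1.13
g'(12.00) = -1.08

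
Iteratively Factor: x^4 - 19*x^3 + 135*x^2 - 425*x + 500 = (x - 4)*(x^3 - 15*x^2 + 75*x - 125) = (x - 5)*(x - 4)*(x^2 - 10*x + 25) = (x - 5)^2*(x - 4)*(x - 5)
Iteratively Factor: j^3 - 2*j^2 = (j)*(j^2 - 2*j) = j*(j - 2)*(j)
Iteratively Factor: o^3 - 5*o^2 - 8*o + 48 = (o - 4)*(o^2 - o - 12) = (o - 4)^2*(o + 3)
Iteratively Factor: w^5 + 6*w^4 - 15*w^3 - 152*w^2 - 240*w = (w + 4)*(w^4 + 2*w^3 - 23*w^2 - 60*w) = w*(w + 4)*(w^3 + 2*w^2 - 23*w - 60) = w*(w + 3)*(w + 4)*(w^2 - w - 20) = w*(w + 3)*(w + 4)^2*(w - 5)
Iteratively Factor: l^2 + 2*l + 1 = (l + 1)*(l + 1)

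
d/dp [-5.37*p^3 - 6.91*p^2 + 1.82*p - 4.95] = -16.11*p^2 - 13.82*p + 1.82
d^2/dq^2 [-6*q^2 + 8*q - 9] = -12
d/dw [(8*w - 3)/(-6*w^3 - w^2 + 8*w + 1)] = 2*(-24*w^3 - 4*w^2 + 32*w + (8*w - 3)*(9*w^2 + w - 4) + 4)/(6*w^3 + w^2 - 8*w - 1)^2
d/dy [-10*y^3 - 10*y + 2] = -30*y^2 - 10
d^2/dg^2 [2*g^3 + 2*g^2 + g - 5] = 12*g + 4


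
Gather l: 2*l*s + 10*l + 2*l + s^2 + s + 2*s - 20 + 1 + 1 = l*(2*s + 12) + s^2 + 3*s - 18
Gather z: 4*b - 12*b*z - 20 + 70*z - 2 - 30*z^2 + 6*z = 4*b - 30*z^2 + z*(76 - 12*b) - 22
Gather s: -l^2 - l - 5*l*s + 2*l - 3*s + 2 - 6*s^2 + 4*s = -l^2 + l - 6*s^2 + s*(1 - 5*l) + 2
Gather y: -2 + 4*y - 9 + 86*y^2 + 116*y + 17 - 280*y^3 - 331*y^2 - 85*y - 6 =-280*y^3 - 245*y^2 + 35*y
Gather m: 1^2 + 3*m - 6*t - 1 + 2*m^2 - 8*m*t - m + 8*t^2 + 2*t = 2*m^2 + m*(2 - 8*t) + 8*t^2 - 4*t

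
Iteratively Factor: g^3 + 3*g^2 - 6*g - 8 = (g - 2)*(g^2 + 5*g + 4) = (g - 2)*(g + 4)*(g + 1)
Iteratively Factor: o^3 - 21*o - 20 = (o + 1)*(o^2 - o - 20) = (o - 5)*(o + 1)*(o + 4)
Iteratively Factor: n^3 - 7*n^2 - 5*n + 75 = (n - 5)*(n^2 - 2*n - 15) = (n - 5)^2*(n + 3)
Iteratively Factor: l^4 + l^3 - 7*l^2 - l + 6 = (l - 1)*(l^3 + 2*l^2 - 5*l - 6) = (l - 2)*(l - 1)*(l^2 + 4*l + 3) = (l - 2)*(l - 1)*(l + 3)*(l + 1)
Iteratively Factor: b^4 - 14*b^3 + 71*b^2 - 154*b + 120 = (b - 5)*(b^3 - 9*b^2 + 26*b - 24) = (b - 5)*(b - 4)*(b^2 - 5*b + 6) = (b - 5)*(b - 4)*(b - 2)*(b - 3)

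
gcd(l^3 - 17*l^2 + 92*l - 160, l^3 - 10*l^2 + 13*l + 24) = l - 8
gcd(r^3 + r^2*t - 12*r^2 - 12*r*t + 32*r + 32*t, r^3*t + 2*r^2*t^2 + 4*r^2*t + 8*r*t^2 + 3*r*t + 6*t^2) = 1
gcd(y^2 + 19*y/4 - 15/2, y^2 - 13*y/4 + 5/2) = y - 5/4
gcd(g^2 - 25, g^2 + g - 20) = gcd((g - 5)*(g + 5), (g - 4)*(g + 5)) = g + 5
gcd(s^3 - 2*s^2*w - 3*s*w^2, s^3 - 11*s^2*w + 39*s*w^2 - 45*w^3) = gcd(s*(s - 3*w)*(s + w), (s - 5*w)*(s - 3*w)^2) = s - 3*w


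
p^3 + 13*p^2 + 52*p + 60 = (p + 2)*(p + 5)*(p + 6)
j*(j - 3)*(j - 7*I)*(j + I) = j^4 - 3*j^3 - 6*I*j^3 + 7*j^2 + 18*I*j^2 - 21*j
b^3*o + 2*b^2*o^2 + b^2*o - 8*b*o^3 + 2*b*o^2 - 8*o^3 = (b - 2*o)*(b + 4*o)*(b*o + o)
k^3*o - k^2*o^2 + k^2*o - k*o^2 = k*(k - o)*(k*o + o)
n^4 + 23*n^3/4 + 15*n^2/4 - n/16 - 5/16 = (n - 1/4)*(n + 1/2)^2*(n + 5)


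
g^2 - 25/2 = (g - 5*sqrt(2)/2)*(g + 5*sqrt(2)/2)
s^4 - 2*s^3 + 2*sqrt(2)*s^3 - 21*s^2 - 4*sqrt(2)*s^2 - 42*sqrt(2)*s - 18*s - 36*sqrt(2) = (s - 6)*(s + 1)*(s + 3)*(s + 2*sqrt(2))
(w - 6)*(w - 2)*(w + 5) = w^3 - 3*w^2 - 28*w + 60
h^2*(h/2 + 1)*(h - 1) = h^4/2 + h^3/2 - h^2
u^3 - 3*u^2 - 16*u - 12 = (u - 6)*(u + 1)*(u + 2)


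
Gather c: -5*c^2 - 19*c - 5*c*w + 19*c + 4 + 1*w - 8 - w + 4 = -5*c^2 - 5*c*w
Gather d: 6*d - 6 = 6*d - 6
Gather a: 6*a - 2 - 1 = 6*a - 3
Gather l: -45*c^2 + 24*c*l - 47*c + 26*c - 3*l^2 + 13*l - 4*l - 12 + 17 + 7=-45*c^2 - 21*c - 3*l^2 + l*(24*c + 9) + 12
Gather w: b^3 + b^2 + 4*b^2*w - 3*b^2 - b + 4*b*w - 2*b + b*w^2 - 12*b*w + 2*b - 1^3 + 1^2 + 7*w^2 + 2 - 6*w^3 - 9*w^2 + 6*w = b^3 - 2*b^2 - b - 6*w^3 + w^2*(b - 2) + w*(4*b^2 - 8*b + 6) + 2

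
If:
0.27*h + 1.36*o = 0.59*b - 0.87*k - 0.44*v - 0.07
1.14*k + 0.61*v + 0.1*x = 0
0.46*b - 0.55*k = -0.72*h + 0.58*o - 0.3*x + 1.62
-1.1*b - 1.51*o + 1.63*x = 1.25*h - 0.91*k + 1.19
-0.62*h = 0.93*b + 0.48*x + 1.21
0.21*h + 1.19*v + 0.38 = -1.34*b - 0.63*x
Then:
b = -2.43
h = 1.84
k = -1.16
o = -1.44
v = 2.19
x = -0.19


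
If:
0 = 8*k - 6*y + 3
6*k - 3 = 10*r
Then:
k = 3*y/4 - 3/8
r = 9*y/20 - 21/40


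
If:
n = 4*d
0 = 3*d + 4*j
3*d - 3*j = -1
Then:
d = -4/21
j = 1/7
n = -16/21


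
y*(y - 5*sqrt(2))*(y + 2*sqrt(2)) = y^3 - 3*sqrt(2)*y^2 - 20*y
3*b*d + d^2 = d*(3*b + d)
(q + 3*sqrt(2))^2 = q^2 + 6*sqrt(2)*q + 18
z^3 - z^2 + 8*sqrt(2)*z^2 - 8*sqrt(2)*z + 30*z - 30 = (z - 1)*(z + 3*sqrt(2))*(z + 5*sqrt(2))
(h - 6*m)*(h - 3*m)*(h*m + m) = h^3*m - 9*h^2*m^2 + h^2*m + 18*h*m^3 - 9*h*m^2 + 18*m^3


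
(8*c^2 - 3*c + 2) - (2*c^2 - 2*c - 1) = 6*c^2 - c + 3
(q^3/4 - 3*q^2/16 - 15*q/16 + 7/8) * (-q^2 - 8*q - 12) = -q^5/4 - 29*q^4/16 - 9*q^3/16 + 71*q^2/8 + 17*q/4 - 21/2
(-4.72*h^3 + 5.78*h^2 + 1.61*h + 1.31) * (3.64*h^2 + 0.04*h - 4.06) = -17.1808*h^5 + 20.8504*h^4 + 25.2548*h^3 - 18.634*h^2 - 6.4842*h - 5.3186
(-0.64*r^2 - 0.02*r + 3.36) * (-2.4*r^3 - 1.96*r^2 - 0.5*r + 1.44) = 1.536*r^5 + 1.3024*r^4 - 7.7048*r^3 - 7.4972*r^2 - 1.7088*r + 4.8384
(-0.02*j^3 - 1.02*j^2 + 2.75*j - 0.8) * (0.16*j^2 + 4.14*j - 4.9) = -0.0032*j^5 - 0.246*j^4 - 3.6848*j^3 + 16.255*j^2 - 16.787*j + 3.92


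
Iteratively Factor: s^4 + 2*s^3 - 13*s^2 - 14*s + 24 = (s + 2)*(s^3 - 13*s + 12) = (s - 1)*(s + 2)*(s^2 + s - 12) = (s - 1)*(s + 2)*(s + 4)*(s - 3)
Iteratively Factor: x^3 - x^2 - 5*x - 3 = (x - 3)*(x^2 + 2*x + 1) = (x - 3)*(x + 1)*(x + 1)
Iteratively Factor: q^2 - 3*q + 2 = (q - 2)*(q - 1)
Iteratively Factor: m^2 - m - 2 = (m - 2)*(m + 1)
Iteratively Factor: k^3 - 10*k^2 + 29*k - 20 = (k - 5)*(k^2 - 5*k + 4) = (k - 5)*(k - 4)*(k - 1)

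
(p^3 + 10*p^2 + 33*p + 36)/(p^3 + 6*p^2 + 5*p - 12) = (p + 3)/(p - 1)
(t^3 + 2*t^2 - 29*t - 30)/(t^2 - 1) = (t^2 + t - 30)/(t - 1)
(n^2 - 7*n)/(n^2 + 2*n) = (n - 7)/(n + 2)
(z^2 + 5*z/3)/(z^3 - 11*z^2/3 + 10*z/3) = (3*z + 5)/(3*z^2 - 11*z + 10)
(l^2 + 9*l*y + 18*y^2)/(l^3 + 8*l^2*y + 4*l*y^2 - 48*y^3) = (-l - 3*y)/(-l^2 - 2*l*y + 8*y^2)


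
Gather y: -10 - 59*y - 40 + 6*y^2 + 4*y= 6*y^2 - 55*y - 50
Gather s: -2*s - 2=-2*s - 2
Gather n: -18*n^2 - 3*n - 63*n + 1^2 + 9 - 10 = -18*n^2 - 66*n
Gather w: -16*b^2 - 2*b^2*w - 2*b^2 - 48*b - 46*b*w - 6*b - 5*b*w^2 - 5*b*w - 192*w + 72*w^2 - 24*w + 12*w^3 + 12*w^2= -18*b^2 - 54*b + 12*w^3 + w^2*(84 - 5*b) + w*(-2*b^2 - 51*b - 216)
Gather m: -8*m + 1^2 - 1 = -8*m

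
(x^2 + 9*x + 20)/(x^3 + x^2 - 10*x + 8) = (x + 5)/(x^2 - 3*x + 2)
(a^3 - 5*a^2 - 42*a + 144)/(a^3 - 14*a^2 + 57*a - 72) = (a + 6)/(a - 3)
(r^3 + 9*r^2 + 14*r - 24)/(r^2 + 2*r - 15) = (r^3 + 9*r^2 + 14*r - 24)/(r^2 + 2*r - 15)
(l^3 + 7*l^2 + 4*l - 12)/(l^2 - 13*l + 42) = (l^3 + 7*l^2 + 4*l - 12)/(l^2 - 13*l + 42)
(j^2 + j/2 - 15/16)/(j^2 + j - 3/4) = (16*j^2 + 8*j - 15)/(4*(4*j^2 + 4*j - 3))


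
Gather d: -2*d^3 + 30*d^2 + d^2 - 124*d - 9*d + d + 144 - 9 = -2*d^3 + 31*d^2 - 132*d + 135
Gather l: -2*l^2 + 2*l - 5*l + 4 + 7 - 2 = -2*l^2 - 3*l + 9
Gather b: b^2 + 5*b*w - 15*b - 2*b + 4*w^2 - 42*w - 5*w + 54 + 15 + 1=b^2 + b*(5*w - 17) + 4*w^2 - 47*w + 70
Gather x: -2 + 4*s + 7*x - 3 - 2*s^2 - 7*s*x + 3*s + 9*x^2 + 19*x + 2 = -2*s^2 + 7*s + 9*x^2 + x*(26 - 7*s) - 3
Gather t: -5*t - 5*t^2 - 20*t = -5*t^2 - 25*t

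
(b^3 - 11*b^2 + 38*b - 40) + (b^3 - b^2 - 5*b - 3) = 2*b^3 - 12*b^2 + 33*b - 43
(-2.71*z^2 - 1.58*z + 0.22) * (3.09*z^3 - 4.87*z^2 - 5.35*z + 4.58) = -8.3739*z^5 + 8.3155*z^4 + 22.8729*z^3 - 5.0302*z^2 - 8.4134*z + 1.0076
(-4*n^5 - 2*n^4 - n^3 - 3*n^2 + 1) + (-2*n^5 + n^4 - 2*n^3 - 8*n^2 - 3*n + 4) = -6*n^5 - n^4 - 3*n^3 - 11*n^2 - 3*n + 5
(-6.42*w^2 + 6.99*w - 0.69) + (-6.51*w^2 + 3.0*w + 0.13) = -12.93*w^2 + 9.99*w - 0.56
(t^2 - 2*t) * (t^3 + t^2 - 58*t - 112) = t^5 - t^4 - 60*t^3 + 4*t^2 + 224*t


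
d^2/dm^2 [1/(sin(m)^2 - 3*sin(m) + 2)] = (-4*sin(m)^3 + 5*sin(m)^2 + 10*sin(m) - 14)/((sin(m) - 2)^3*(sin(m) - 1)^2)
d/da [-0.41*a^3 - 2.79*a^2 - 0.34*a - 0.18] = -1.23*a^2 - 5.58*a - 0.34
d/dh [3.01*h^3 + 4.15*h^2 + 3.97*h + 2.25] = 9.03*h^2 + 8.3*h + 3.97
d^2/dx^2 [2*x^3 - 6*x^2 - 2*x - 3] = 12*x - 12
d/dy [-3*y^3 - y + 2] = -9*y^2 - 1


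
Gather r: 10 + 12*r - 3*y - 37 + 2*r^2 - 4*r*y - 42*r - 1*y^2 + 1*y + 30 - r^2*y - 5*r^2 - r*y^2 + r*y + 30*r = r^2*(-y - 3) + r*(-y^2 - 3*y) - y^2 - 2*y + 3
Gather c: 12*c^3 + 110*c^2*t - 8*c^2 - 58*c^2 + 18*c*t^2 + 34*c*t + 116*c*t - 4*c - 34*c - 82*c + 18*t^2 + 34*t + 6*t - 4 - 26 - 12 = 12*c^3 + c^2*(110*t - 66) + c*(18*t^2 + 150*t - 120) + 18*t^2 + 40*t - 42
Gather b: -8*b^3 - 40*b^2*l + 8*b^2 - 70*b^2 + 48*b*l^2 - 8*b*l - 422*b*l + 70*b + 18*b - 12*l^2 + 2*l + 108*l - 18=-8*b^3 + b^2*(-40*l - 62) + b*(48*l^2 - 430*l + 88) - 12*l^2 + 110*l - 18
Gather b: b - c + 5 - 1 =b - c + 4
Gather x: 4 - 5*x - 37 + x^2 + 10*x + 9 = x^2 + 5*x - 24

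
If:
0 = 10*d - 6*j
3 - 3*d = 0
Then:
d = 1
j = 5/3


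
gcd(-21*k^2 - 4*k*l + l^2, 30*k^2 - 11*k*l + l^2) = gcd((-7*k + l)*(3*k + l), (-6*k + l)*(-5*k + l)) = 1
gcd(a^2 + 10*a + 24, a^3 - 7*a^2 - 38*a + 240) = a + 6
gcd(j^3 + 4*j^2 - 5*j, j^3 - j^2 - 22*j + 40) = j + 5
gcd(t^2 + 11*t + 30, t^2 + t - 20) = t + 5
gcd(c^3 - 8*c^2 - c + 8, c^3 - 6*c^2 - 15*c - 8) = c^2 - 7*c - 8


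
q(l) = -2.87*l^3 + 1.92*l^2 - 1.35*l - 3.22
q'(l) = -8.61*l^2 + 3.84*l - 1.35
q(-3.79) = 185.72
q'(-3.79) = -139.58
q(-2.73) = 73.17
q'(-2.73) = -76.00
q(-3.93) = 205.94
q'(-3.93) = -149.42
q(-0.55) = -1.42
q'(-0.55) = -6.07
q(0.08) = -3.32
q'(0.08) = -1.10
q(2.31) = -31.47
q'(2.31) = -38.42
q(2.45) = -37.21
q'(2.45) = -43.62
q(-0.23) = -2.77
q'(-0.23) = -2.69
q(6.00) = -562.12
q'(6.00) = -288.27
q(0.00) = -3.22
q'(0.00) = -1.35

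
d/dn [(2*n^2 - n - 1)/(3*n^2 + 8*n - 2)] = (19*n^2 - 2*n + 10)/(9*n^4 + 48*n^3 + 52*n^2 - 32*n + 4)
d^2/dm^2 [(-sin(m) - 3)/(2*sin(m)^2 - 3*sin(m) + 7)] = (4*sin(m)^5 + 54*sin(m)^4 - 146*sin(m)^3 - 192*sin(m)^2 + 304*sin(m) - 12)/(-3*sin(m) - cos(2*m) + 8)^3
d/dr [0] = 0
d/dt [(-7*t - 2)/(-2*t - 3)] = 17/(2*t + 3)^2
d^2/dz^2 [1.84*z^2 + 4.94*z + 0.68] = 3.68000000000000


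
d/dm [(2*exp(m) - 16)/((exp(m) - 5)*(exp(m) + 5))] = 2*(-exp(2*m) + 16*exp(m) - 25)*exp(m)/(exp(4*m) - 50*exp(2*m) + 625)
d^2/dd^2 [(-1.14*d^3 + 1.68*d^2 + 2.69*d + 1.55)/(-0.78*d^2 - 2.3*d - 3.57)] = (-8.88178419700125e-16*d^5 - 5.32907051820075e-15*d^4 + 8.46696*d^3 + 78.573888*d^2 + 115.43436*d - 6.414424)/(0.474552*d^6 + 4.19796*d^5 + 18.894564*d^4 + 50.59448*d^3 + 86.478966*d^2 + 87.93981*d + 45.499293)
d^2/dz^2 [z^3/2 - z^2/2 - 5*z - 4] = 3*z - 1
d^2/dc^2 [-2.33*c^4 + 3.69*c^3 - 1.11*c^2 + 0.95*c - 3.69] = -27.96*c^2 + 22.14*c - 2.22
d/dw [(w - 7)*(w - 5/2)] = 2*w - 19/2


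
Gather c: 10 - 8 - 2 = 0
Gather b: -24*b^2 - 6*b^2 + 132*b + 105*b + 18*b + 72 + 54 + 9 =-30*b^2 + 255*b + 135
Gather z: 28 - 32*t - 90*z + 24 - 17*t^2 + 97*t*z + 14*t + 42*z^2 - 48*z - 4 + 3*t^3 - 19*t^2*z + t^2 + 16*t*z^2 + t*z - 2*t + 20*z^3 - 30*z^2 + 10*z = 3*t^3 - 16*t^2 - 20*t + 20*z^3 + z^2*(16*t + 12) + z*(-19*t^2 + 98*t - 128) + 48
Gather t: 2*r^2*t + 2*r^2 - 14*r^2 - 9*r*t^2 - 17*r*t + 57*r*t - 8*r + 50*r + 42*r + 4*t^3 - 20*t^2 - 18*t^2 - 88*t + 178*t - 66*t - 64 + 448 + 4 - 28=-12*r^2 + 84*r + 4*t^3 + t^2*(-9*r - 38) + t*(2*r^2 + 40*r + 24) + 360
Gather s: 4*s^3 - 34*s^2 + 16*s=4*s^3 - 34*s^2 + 16*s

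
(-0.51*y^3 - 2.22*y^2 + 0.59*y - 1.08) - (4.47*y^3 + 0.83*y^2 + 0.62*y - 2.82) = -4.98*y^3 - 3.05*y^2 - 0.03*y + 1.74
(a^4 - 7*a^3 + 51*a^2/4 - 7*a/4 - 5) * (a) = a^5 - 7*a^4 + 51*a^3/4 - 7*a^2/4 - 5*a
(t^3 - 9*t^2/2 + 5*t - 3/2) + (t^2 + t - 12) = t^3 - 7*t^2/2 + 6*t - 27/2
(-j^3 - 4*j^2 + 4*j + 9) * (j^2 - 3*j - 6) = -j^5 - j^4 + 22*j^3 + 21*j^2 - 51*j - 54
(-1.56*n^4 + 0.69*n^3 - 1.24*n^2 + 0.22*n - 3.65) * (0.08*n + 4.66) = -0.1248*n^5 - 7.2144*n^4 + 3.1162*n^3 - 5.7608*n^2 + 0.7332*n - 17.009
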